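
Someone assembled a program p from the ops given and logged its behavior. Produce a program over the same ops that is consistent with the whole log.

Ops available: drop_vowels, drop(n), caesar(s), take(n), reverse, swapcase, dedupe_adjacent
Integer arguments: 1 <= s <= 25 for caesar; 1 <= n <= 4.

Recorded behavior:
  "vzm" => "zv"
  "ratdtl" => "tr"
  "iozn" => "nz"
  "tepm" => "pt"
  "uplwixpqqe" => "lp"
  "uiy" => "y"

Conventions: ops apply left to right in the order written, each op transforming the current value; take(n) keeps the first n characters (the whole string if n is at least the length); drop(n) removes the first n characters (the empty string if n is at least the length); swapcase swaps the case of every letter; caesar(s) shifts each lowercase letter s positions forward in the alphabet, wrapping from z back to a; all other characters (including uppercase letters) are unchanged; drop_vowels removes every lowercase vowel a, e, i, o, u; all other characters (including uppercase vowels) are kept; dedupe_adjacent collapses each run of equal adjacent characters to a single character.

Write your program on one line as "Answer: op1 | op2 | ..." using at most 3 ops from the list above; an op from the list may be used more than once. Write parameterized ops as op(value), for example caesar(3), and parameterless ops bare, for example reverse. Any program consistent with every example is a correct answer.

drop_vowels | take(2) | reverse

Check, running the answer program on each example:
  "vzm" -> "vzm" -> "vz" -> "zv"
  "ratdtl" -> "rtdtl" -> "rt" -> "tr"
  "iozn" -> "zn" -> "zn" -> "nz"
  "tepm" -> "tpm" -> "tp" -> "pt"
  "uplwixpqqe" -> "plwxpqq" -> "pl" -> "lp"
  "uiy" -> "y" -> "y" -> "y"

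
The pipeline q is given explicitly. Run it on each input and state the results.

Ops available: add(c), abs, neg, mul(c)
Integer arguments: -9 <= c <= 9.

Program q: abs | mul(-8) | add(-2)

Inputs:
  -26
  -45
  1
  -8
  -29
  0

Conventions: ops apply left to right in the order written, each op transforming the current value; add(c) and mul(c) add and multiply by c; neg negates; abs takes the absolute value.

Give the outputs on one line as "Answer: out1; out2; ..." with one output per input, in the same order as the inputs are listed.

Execution, op by op:
  -26 -> 26 -> -208 -> -210
  -45 -> 45 -> -360 -> -362
  1 -> 1 -> -8 -> -10
  -8 -> 8 -> -64 -> -66
  -29 -> 29 -> -232 -> -234
  0 -> 0 -> 0 -> -2

-210; -362; -10; -66; -234; -2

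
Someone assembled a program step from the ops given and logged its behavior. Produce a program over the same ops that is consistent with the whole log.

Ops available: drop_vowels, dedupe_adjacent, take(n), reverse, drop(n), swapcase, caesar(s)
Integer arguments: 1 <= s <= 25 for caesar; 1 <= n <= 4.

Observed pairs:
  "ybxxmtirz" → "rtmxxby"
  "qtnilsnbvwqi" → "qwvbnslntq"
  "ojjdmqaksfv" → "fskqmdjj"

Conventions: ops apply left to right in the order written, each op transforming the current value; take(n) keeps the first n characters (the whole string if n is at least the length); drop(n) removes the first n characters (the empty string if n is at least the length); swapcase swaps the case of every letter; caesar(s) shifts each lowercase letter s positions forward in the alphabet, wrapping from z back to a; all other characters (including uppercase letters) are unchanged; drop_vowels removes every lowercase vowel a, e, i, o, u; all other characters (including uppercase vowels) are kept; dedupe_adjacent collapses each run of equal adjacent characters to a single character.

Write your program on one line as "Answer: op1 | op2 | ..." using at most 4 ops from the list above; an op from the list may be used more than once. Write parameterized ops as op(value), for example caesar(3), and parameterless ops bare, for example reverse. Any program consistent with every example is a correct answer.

reverse | drop(1) | drop_vowels

Check, running the answer program on each example:
  "ybxxmtirz" -> "zritmxxby" -> "ritmxxby" -> "rtmxxby"
  "qtnilsnbvwqi" -> "iqwvbnslintq" -> "qwvbnslintq" -> "qwvbnslntq"
  "ojjdmqaksfv" -> "vfskaqmdjjo" -> "fskaqmdjjo" -> "fskqmdjj"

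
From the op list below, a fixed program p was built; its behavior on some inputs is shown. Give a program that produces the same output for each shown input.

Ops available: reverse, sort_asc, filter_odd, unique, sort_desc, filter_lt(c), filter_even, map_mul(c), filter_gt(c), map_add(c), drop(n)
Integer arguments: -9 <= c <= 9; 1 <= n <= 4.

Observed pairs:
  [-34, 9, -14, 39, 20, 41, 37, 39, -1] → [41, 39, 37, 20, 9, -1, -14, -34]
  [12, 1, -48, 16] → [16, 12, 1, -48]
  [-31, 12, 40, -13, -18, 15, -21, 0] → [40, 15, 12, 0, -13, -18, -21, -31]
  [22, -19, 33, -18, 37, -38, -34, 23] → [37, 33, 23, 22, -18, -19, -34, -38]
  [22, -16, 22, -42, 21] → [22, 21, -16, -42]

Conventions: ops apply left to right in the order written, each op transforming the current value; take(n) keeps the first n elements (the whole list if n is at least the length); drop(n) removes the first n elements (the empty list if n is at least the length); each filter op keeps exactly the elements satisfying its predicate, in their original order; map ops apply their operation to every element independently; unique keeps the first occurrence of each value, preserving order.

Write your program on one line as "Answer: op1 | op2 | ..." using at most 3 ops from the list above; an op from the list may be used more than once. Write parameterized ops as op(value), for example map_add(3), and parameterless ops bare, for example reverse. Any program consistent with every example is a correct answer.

unique | sort_desc

Check, running the answer program on each example:
  [-34, 9, -14, 39, 20, 41, 37, 39, -1] -> [-34, 9, -14, 39, 20, 41, 37, -1] -> [41, 39, 37, 20, 9, -1, -14, -34]
  [12, 1, -48, 16] -> [12, 1, -48, 16] -> [16, 12, 1, -48]
  [-31, 12, 40, -13, -18, 15, -21, 0] -> [-31, 12, 40, -13, -18, 15, -21, 0] -> [40, 15, 12, 0, -13, -18, -21, -31]
  [22, -19, 33, -18, 37, -38, -34, 23] -> [22, -19, 33, -18, 37, -38, -34, 23] -> [37, 33, 23, 22, -18, -19, -34, -38]
  [22, -16, 22, -42, 21] -> [22, -16, -42, 21] -> [22, 21, -16, -42]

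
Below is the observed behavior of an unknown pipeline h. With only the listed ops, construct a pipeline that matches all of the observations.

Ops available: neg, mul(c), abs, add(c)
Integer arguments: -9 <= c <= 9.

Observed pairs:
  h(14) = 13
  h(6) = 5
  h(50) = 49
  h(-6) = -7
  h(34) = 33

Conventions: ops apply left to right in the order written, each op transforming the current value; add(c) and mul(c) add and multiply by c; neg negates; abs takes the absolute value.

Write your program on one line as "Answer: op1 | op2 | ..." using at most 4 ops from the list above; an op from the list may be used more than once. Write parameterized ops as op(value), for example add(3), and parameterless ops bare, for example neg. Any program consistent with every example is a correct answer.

add(8) | neg | add(9) | neg

Check, running the answer program on each example:
  14 -> 22 -> -22 -> -13 -> 13
  6 -> 14 -> -14 -> -5 -> 5
  50 -> 58 -> -58 -> -49 -> 49
  -6 -> 2 -> -2 -> 7 -> -7
  34 -> 42 -> -42 -> -33 -> 33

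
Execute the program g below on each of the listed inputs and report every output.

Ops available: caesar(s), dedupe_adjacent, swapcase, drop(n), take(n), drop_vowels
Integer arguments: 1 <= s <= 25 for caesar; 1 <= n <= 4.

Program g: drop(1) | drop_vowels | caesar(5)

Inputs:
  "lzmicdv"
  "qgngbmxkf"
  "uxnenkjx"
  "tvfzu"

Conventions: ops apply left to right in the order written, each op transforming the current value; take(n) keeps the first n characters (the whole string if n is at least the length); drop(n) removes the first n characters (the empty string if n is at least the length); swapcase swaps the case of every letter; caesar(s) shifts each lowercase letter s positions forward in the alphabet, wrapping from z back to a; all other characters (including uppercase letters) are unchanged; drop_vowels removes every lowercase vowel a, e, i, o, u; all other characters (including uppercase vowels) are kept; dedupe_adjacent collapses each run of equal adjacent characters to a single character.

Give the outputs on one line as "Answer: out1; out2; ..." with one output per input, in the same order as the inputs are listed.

"erhia"; "lslgrcpk"; "csspoc"; "ake"

Execution, op by op:
  "lzmicdv" -> "zmicdv" -> "zmcdv" -> "erhia"
  "qgngbmxkf" -> "gngbmxkf" -> "gngbmxkf" -> "lslgrcpk"
  "uxnenkjx" -> "xnenkjx" -> "xnnkjx" -> "csspoc"
  "tvfzu" -> "vfzu" -> "vfz" -> "ake"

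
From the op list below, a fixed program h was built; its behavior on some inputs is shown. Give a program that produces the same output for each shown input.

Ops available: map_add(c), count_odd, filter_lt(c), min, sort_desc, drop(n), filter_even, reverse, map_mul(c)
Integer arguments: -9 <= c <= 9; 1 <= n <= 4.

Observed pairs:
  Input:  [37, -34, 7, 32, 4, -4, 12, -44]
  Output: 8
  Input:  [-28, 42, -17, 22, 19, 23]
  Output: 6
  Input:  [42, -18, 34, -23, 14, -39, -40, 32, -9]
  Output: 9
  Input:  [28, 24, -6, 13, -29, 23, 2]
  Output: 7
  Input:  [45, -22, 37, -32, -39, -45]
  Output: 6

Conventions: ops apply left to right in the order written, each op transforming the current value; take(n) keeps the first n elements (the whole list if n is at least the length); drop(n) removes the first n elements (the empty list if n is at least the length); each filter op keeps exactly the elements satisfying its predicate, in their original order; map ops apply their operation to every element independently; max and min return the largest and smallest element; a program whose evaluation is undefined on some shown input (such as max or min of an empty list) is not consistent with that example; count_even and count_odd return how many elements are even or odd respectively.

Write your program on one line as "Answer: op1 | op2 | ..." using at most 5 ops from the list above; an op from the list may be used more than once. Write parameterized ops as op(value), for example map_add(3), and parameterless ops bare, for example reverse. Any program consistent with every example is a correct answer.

map_mul(4) | map_mul(9) | map_add(9) | count_odd

Check, running the answer program on each example:
  [37, -34, 7, 32, 4, -4, 12, -44] -> [148, -136, 28, 128, 16, -16, 48, -176] -> [1332, -1224, 252, 1152, 144, -144, 432, -1584] -> [1341, -1215, 261, 1161, 153, -135, 441, -1575] -> 8
  [-28, 42, -17, 22, 19, 23] -> [-112, 168, -68, 88, 76, 92] -> [-1008, 1512, -612, 792, 684, 828] -> [-999, 1521, -603, 801, 693, 837] -> 6
  [42, -18, 34, -23, 14, -39, -40, 32, -9] -> [168, -72, 136, -92, 56, -156, -160, 128, -36] -> [1512, -648, 1224, -828, 504, -1404, -1440, 1152, -324] -> [1521, -639, 1233, -819, 513, -1395, -1431, 1161, -315] -> 9
  [28, 24, -6, 13, -29, 23, 2] -> [112, 96, -24, 52, -116, 92, 8] -> [1008, 864, -216, 468, -1044, 828, 72] -> [1017, 873, -207, 477, -1035, 837, 81] -> 7
  [45, -22, 37, -32, -39, -45] -> [180, -88, 148, -128, -156, -180] -> [1620, -792, 1332, -1152, -1404, -1620] -> [1629, -783, 1341, -1143, -1395, -1611] -> 6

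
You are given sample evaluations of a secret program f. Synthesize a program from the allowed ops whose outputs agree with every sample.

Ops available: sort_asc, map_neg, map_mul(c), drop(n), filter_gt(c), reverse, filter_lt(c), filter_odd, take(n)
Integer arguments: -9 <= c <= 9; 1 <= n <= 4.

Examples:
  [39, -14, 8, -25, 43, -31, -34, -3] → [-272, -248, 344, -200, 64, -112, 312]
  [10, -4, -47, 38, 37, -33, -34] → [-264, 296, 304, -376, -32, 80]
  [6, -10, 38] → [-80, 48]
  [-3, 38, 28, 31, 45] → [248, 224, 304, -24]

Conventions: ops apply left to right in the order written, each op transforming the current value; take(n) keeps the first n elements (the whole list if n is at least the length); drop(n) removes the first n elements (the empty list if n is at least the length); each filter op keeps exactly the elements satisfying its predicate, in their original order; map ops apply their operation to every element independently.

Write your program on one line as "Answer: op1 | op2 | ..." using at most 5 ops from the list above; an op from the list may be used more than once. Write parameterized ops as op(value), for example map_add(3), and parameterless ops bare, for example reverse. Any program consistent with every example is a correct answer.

reverse | map_neg | map_mul(-8) | drop(1)

Check, running the answer program on each example:
  [39, -14, 8, -25, 43, -31, -34, -3] -> [-3, -34, -31, 43, -25, 8, -14, 39] -> [3, 34, 31, -43, 25, -8, 14, -39] -> [-24, -272, -248, 344, -200, 64, -112, 312] -> [-272, -248, 344, -200, 64, -112, 312]
  [10, -4, -47, 38, 37, -33, -34] -> [-34, -33, 37, 38, -47, -4, 10] -> [34, 33, -37, -38, 47, 4, -10] -> [-272, -264, 296, 304, -376, -32, 80] -> [-264, 296, 304, -376, -32, 80]
  [6, -10, 38] -> [38, -10, 6] -> [-38, 10, -6] -> [304, -80, 48] -> [-80, 48]
  [-3, 38, 28, 31, 45] -> [45, 31, 28, 38, -3] -> [-45, -31, -28, -38, 3] -> [360, 248, 224, 304, -24] -> [248, 224, 304, -24]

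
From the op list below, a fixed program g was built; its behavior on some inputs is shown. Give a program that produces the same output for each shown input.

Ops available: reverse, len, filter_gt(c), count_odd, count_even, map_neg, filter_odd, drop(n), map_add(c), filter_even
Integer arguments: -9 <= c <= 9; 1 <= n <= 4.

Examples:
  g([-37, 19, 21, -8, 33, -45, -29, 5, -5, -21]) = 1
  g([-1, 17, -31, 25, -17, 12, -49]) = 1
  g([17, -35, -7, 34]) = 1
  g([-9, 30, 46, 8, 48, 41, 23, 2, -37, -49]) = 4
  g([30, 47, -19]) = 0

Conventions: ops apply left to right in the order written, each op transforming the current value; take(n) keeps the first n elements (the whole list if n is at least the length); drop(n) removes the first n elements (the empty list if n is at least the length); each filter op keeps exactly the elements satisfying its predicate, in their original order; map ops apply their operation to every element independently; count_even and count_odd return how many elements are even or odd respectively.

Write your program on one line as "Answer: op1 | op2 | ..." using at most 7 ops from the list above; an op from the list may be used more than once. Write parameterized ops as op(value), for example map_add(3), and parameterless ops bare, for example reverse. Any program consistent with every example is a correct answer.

map_add(3) | drop(1) | map_add(-1) | map_neg | drop(1) | count_even

Check, running the answer program on each example:
  [-37, 19, 21, -8, 33, -45, -29, 5, -5, -21] -> [-34, 22, 24, -5, 36, -42, -26, 8, -2, -18] -> [22, 24, -5, 36, -42, -26, 8, -2, -18] -> [21, 23, -6, 35, -43, -27, 7, -3, -19] -> [-21, -23, 6, -35, 43, 27, -7, 3, 19] -> [-23, 6, -35, 43, 27, -7, 3, 19] -> 1
  [-1, 17, -31, 25, -17, 12, -49] -> [2, 20, -28, 28, -14, 15, -46] -> [20, -28, 28, -14, 15, -46] -> [19, -29, 27, -15, 14, -47] -> [-19, 29, -27, 15, -14, 47] -> [29, -27, 15, -14, 47] -> 1
  [17, -35, -7, 34] -> [20, -32, -4, 37] -> [-32, -4, 37] -> [-33, -5, 36] -> [33, 5, -36] -> [5, -36] -> 1
  [-9, 30, 46, 8, 48, 41, 23, 2, -37, -49] -> [-6, 33, 49, 11, 51, 44, 26, 5, -34, -46] -> [33, 49, 11, 51, 44, 26, 5, -34, -46] -> [32, 48, 10, 50, 43, 25, 4, -35, -47] -> [-32, -48, -10, -50, -43, -25, -4, 35, 47] -> [-48, -10, -50, -43, -25, -4, 35, 47] -> 4
  [30, 47, -19] -> [33, 50, -16] -> [50, -16] -> [49, -17] -> [-49, 17] -> [17] -> 0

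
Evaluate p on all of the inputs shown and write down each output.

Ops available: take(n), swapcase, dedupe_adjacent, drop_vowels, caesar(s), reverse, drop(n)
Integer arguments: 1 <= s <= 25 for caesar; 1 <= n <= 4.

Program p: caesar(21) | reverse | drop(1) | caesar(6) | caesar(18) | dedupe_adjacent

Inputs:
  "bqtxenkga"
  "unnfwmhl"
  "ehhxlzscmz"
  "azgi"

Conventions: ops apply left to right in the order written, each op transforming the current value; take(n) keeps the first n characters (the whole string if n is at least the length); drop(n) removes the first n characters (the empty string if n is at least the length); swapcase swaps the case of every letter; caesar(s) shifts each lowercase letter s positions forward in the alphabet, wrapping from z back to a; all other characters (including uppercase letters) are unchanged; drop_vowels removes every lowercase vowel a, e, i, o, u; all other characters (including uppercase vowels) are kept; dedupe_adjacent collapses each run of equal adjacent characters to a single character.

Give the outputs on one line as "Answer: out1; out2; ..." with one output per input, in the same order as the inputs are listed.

"zdgxqmju"; "afpygn"; "fvlseqax"; "zst"

Execution, op by op:
  "bqtxenkga" -> "wloszifbv" -> "vbfizsolw" -> "bfizsolw" -> "hlofyurc" -> "zdgxqmju" -> "zdgxqmju"
  "unnfwmhl" -> "piiarhcg" -> "gchraiip" -> "chraiip" -> "inxgoov" -> "afpyggn" -> "afpygn"
  "ehhxlzscmz" -> "zccsgunxhu" -> "uhxnugsccz" -> "hxnugsccz" -> "ndtamyiif" -> "fvlseqaax" -> "fvlseqax"
  "azgi" -> "vubd" -> "dbuv" -> "buv" -> "hab" -> "zst" -> "zst"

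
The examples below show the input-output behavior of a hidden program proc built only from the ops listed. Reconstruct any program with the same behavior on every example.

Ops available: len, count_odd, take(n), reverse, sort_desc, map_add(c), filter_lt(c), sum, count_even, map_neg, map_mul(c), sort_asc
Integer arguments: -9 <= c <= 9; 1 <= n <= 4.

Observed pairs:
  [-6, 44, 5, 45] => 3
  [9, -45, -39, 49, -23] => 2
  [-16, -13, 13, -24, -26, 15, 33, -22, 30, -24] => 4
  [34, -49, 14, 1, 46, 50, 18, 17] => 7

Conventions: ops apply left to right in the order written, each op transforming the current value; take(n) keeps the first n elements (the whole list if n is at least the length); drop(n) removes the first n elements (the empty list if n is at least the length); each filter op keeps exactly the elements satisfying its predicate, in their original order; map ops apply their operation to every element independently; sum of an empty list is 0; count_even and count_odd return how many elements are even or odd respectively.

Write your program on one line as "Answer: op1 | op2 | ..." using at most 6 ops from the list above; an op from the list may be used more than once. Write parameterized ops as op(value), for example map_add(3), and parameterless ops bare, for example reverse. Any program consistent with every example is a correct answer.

map_mul(8) | sort_asc | reverse | map_neg | filter_lt(-4) | len

Check, running the answer program on each example:
  [-6, 44, 5, 45] -> [-48, 352, 40, 360] -> [-48, 40, 352, 360] -> [360, 352, 40, -48] -> [-360, -352, -40, 48] -> [-360, -352, -40] -> 3
  [9, -45, -39, 49, -23] -> [72, -360, -312, 392, -184] -> [-360, -312, -184, 72, 392] -> [392, 72, -184, -312, -360] -> [-392, -72, 184, 312, 360] -> [-392, -72] -> 2
  [-16, -13, 13, -24, -26, 15, 33, -22, 30, -24] -> [-128, -104, 104, -192, -208, 120, 264, -176, 240, -192] -> [-208, -192, -192, -176, -128, -104, 104, 120, 240, 264] -> [264, 240, 120, 104, -104, -128, -176, -192, -192, -208] -> [-264, -240, -120, -104, 104, 128, 176, 192, 192, 208] -> [-264, -240, -120, -104] -> 4
  [34, -49, 14, 1, 46, 50, 18, 17] -> [272, -392, 112, 8, 368, 400, 144, 136] -> [-392, 8, 112, 136, 144, 272, 368, 400] -> [400, 368, 272, 144, 136, 112, 8, -392] -> [-400, -368, -272, -144, -136, -112, -8, 392] -> [-400, -368, -272, -144, -136, -112, -8] -> 7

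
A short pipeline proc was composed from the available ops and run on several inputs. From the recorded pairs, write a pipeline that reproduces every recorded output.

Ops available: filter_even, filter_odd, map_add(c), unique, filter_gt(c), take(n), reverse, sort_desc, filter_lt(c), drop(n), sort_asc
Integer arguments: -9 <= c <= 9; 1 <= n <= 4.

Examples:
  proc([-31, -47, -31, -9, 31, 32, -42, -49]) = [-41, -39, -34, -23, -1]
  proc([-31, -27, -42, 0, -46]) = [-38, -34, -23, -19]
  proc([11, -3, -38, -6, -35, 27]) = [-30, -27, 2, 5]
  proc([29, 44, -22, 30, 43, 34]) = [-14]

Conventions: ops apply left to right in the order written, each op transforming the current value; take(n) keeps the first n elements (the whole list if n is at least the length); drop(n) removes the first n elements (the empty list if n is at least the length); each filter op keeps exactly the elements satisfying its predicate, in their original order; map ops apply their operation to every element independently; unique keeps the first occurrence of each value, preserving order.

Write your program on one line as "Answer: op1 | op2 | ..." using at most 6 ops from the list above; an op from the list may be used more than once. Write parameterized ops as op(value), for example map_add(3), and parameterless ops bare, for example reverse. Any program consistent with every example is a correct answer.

unique | sort_desc | sort_asc | map_add(8) | filter_lt(8)

Check, running the answer program on each example:
  [-31, -47, -31, -9, 31, 32, -42, -49] -> [-31, -47, -9, 31, 32, -42, -49] -> [32, 31, -9, -31, -42, -47, -49] -> [-49, -47, -42, -31, -9, 31, 32] -> [-41, -39, -34, -23, -1, 39, 40] -> [-41, -39, -34, -23, -1]
  [-31, -27, -42, 0, -46] -> [-31, -27, -42, 0, -46] -> [0, -27, -31, -42, -46] -> [-46, -42, -31, -27, 0] -> [-38, -34, -23, -19, 8] -> [-38, -34, -23, -19]
  [11, -3, -38, -6, -35, 27] -> [11, -3, -38, -6, -35, 27] -> [27, 11, -3, -6, -35, -38] -> [-38, -35, -6, -3, 11, 27] -> [-30, -27, 2, 5, 19, 35] -> [-30, -27, 2, 5]
  [29, 44, -22, 30, 43, 34] -> [29, 44, -22, 30, 43, 34] -> [44, 43, 34, 30, 29, -22] -> [-22, 29, 30, 34, 43, 44] -> [-14, 37, 38, 42, 51, 52] -> [-14]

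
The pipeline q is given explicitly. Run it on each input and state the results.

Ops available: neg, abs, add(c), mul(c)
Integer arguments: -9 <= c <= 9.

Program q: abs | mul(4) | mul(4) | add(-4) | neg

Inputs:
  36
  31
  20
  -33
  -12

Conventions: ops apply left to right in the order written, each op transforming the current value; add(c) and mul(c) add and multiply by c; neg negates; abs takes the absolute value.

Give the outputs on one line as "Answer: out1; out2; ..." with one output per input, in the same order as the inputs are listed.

-572; -492; -316; -524; -188

Execution, op by op:
  36 -> 36 -> 144 -> 576 -> 572 -> -572
  31 -> 31 -> 124 -> 496 -> 492 -> -492
  20 -> 20 -> 80 -> 320 -> 316 -> -316
  -33 -> 33 -> 132 -> 528 -> 524 -> -524
  -12 -> 12 -> 48 -> 192 -> 188 -> -188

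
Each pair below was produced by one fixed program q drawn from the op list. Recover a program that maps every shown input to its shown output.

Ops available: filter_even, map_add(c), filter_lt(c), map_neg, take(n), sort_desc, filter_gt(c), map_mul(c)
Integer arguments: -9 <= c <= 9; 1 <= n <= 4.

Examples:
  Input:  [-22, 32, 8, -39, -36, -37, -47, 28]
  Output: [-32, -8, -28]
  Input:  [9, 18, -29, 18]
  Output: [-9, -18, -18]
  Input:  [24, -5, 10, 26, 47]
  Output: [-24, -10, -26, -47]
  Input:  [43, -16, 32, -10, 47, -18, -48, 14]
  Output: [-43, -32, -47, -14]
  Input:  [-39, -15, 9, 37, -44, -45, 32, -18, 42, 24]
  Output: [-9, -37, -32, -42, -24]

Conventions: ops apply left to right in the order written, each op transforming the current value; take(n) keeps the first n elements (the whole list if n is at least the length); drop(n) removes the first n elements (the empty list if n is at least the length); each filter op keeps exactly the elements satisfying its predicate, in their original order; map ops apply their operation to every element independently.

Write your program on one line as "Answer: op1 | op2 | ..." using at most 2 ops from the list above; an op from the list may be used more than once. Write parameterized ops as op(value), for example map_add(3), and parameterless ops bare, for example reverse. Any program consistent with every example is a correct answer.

map_neg | filter_lt(3)

Check, running the answer program on each example:
  [-22, 32, 8, -39, -36, -37, -47, 28] -> [22, -32, -8, 39, 36, 37, 47, -28] -> [-32, -8, -28]
  [9, 18, -29, 18] -> [-9, -18, 29, -18] -> [-9, -18, -18]
  [24, -5, 10, 26, 47] -> [-24, 5, -10, -26, -47] -> [-24, -10, -26, -47]
  [43, -16, 32, -10, 47, -18, -48, 14] -> [-43, 16, -32, 10, -47, 18, 48, -14] -> [-43, -32, -47, -14]
  [-39, -15, 9, 37, -44, -45, 32, -18, 42, 24] -> [39, 15, -9, -37, 44, 45, -32, 18, -42, -24] -> [-9, -37, -32, -42, -24]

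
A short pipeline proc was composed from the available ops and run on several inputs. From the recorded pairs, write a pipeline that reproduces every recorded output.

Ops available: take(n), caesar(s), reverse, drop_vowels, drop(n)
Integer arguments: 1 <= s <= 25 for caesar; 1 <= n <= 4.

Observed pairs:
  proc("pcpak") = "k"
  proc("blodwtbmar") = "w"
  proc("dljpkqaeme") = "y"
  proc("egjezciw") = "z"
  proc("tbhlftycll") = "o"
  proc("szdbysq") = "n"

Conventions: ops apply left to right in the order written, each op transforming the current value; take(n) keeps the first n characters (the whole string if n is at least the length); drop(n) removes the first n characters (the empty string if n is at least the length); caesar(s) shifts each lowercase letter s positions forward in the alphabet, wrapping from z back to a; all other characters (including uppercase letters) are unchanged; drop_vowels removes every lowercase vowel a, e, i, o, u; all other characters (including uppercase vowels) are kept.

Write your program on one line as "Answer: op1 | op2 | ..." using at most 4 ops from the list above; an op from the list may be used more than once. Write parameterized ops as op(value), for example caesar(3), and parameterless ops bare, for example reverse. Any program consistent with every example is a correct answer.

take(3) | reverse | drop(2) | caesar(21)

Check, running the answer program on each example:
  "pcpak" -> "pcp" -> "pcp" -> "p" -> "k"
  "blodwtbmar" -> "blo" -> "olb" -> "b" -> "w"
  "dljpkqaeme" -> "dlj" -> "jld" -> "d" -> "y"
  "egjezciw" -> "egj" -> "jge" -> "e" -> "z"
  "tbhlftycll" -> "tbh" -> "hbt" -> "t" -> "o"
  "szdbysq" -> "szd" -> "dzs" -> "s" -> "n"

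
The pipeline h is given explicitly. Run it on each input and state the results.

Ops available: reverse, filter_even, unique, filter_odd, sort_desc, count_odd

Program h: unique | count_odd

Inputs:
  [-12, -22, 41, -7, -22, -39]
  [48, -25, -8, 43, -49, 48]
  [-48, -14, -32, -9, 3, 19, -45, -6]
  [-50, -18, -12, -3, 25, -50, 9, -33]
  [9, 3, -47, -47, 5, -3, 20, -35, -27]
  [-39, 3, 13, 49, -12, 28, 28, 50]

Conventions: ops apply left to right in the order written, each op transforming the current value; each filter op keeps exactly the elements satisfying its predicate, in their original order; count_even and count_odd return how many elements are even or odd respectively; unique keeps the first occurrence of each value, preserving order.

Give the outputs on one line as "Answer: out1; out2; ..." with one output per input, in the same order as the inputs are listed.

3; 3; 4; 4; 7; 4

Execution, op by op:
  [-12, -22, 41, -7, -22, -39] -> [-12, -22, 41, -7, -39] -> 3
  [48, -25, -8, 43, -49, 48] -> [48, -25, -8, 43, -49] -> 3
  [-48, -14, -32, -9, 3, 19, -45, -6] -> [-48, -14, -32, -9, 3, 19, -45, -6] -> 4
  [-50, -18, -12, -3, 25, -50, 9, -33] -> [-50, -18, -12, -3, 25, 9, -33] -> 4
  [9, 3, -47, -47, 5, -3, 20, -35, -27] -> [9, 3, -47, 5, -3, 20, -35, -27] -> 7
  [-39, 3, 13, 49, -12, 28, 28, 50] -> [-39, 3, 13, 49, -12, 28, 50] -> 4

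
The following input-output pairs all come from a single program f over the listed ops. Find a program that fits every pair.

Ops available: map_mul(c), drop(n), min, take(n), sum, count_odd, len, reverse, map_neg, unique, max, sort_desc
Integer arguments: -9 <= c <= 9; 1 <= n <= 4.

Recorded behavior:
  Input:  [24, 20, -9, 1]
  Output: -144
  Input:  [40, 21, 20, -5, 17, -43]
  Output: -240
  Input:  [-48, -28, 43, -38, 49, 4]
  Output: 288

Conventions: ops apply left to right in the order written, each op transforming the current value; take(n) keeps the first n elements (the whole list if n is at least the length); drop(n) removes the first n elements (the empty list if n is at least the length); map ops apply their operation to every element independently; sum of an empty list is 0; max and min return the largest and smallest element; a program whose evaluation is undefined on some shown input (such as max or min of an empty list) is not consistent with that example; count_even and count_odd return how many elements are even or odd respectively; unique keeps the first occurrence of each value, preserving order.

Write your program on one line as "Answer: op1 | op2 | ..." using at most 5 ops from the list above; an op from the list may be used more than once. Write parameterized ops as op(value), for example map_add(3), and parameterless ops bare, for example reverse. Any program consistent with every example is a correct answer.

reverse | map_mul(-6) | reverse | take(1) | sum

Check, running the answer program on each example:
  [24, 20, -9, 1] -> [1, -9, 20, 24] -> [-6, 54, -120, -144] -> [-144, -120, 54, -6] -> [-144] -> -144
  [40, 21, 20, -5, 17, -43] -> [-43, 17, -5, 20, 21, 40] -> [258, -102, 30, -120, -126, -240] -> [-240, -126, -120, 30, -102, 258] -> [-240] -> -240
  [-48, -28, 43, -38, 49, 4] -> [4, 49, -38, 43, -28, -48] -> [-24, -294, 228, -258, 168, 288] -> [288, 168, -258, 228, -294, -24] -> [288] -> 288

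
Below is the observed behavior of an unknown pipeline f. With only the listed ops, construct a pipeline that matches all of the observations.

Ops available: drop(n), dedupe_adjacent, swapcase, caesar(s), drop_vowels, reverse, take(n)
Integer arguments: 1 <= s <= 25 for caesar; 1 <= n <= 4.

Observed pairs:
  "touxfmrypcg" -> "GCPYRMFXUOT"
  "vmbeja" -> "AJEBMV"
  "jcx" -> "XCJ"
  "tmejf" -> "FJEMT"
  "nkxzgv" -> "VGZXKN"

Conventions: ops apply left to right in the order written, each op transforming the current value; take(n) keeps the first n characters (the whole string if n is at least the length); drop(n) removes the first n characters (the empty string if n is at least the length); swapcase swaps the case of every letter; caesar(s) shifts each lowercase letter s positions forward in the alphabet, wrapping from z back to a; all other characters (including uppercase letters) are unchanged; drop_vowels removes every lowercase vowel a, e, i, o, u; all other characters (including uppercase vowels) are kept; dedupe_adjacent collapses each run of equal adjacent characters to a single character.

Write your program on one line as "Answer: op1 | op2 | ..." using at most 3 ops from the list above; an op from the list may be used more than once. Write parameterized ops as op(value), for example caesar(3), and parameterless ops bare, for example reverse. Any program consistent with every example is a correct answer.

swapcase | reverse

Check, running the answer program on each example:
  "touxfmrypcg" -> "TOUXFMRYPCG" -> "GCPYRMFXUOT"
  "vmbeja" -> "VMBEJA" -> "AJEBMV"
  "jcx" -> "JCX" -> "XCJ"
  "tmejf" -> "TMEJF" -> "FJEMT"
  "nkxzgv" -> "NKXZGV" -> "VGZXKN"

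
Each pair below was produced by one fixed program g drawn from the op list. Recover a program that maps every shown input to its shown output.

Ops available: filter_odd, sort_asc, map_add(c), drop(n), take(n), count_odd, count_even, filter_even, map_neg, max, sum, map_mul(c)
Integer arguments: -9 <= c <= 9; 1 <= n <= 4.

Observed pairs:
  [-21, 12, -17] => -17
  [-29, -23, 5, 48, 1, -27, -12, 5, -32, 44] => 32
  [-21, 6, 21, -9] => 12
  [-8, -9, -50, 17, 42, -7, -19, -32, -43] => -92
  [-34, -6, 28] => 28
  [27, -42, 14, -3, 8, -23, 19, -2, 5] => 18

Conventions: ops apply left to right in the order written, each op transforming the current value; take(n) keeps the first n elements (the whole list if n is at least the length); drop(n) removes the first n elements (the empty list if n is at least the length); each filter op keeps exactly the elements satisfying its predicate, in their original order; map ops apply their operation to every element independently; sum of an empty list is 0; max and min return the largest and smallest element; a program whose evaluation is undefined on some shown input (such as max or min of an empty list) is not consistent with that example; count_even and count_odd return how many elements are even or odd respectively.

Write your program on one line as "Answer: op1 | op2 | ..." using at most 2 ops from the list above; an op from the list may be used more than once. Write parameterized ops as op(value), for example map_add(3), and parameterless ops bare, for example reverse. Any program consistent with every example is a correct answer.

drop(2) | sum

Check, running the answer program on each example:
  [-21, 12, -17] -> [-17] -> -17
  [-29, -23, 5, 48, 1, -27, -12, 5, -32, 44] -> [5, 48, 1, -27, -12, 5, -32, 44] -> 32
  [-21, 6, 21, -9] -> [21, -9] -> 12
  [-8, -9, -50, 17, 42, -7, -19, -32, -43] -> [-50, 17, 42, -7, -19, -32, -43] -> -92
  [-34, -6, 28] -> [28] -> 28
  [27, -42, 14, -3, 8, -23, 19, -2, 5] -> [14, -3, 8, -23, 19, -2, 5] -> 18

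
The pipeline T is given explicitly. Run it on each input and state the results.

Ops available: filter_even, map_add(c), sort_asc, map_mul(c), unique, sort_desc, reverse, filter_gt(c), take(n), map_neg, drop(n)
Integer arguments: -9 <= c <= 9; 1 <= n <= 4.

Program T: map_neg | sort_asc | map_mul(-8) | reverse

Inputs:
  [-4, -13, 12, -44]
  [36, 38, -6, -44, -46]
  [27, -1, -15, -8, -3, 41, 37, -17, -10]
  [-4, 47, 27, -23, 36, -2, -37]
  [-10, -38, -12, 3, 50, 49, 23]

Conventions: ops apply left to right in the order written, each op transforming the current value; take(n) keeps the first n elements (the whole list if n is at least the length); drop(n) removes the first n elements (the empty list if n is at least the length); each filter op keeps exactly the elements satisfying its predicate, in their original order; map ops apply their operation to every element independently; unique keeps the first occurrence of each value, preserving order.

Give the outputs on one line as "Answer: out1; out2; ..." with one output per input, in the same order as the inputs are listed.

[-352, -104, -32, 96]; [-368, -352, -48, 288, 304]; [-136, -120, -80, -64, -24, -8, 216, 296, 328]; [-296, -184, -32, -16, 216, 288, 376]; [-304, -96, -80, 24, 184, 392, 400]

Execution, op by op:
  [-4, -13, 12, -44] -> [4, 13, -12, 44] -> [-12, 4, 13, 44] -> [96, -32, -104, -352] -> [-352, -104, -32, 96]
  [36, 38, -6, -44, -46] -> [-36, -38, 6, 44, 46] -> [-38, -36, 6, 44, 46] -> [304, 288, -48, -352, -368] -> [-368, -352, -48, 288, 304]
  [27, -1, -15, -8, -3, 41, 37, -17, -10] -> [-27, 1, 15, 8, 3, -41, -37, 17, 10] -> [-41, -37, -27, 1, 3, 8, 10, 15, 17] -> [328, 296, 216, -8, -24, -64, -80, -120, -136] -> [-136, -120, -80, -64, -24, -8, 216, 296, 328]
  [-4, 47, 27, -23, 36, -2, -37] -> [4, -47, -27, 23, -36, 2, 37] -> [-47, -36, -27, 2, 4, 23, 37] -> [376, 288, 216, -16, -32, -184, -296] -> [-296, -184, -32, -16, 216, 288, 376]
  [-10, -38, -12, 3, 50, 49, 23] -> [10, 38, 12, -3, -50, -49, -23] -> [-50, -49, -23, -3, 10, 12, 38] -> [400, 392, 184, 24, -80, -96, -304] -> [-304, -96, -80, 24, 184, 392, 400]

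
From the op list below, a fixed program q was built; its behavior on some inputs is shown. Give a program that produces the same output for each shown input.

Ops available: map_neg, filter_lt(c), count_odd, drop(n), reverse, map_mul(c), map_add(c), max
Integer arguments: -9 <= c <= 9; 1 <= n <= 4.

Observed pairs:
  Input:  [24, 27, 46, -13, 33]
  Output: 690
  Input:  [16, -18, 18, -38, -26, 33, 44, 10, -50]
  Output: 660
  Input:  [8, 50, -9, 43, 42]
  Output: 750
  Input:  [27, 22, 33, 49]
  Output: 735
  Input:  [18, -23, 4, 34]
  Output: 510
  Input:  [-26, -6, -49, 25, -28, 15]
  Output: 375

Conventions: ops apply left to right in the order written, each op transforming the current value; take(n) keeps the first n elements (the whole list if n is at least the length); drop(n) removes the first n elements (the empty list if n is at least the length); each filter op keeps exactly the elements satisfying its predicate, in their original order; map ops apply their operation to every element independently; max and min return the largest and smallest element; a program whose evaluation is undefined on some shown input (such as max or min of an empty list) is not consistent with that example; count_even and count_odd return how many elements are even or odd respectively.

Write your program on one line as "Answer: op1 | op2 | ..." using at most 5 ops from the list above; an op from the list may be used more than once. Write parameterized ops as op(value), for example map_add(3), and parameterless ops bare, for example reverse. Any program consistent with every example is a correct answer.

map_mul(5) | map_mul(3) | reverse | max

Check, running the answer program on each example:
  [24, 27, 46, -13, 33] -> [120, 135, 230, -65, 165] -> [360, 405, 690, -195, 495] -> [495, -195, 690, 405, 360] -> 690
  [16, -18, 18, -38, -26, 33, 44, 10, -50] -> [80, -90, 90, -190, -130, 165, 220, 50, -250] -> [240, -270, 270, -570, -390, 495, 660, 150, -750] -> [-750, 150, 660, 495, -390, -570, 270, -270, 240] -> 660
  [8, 50, -9, 43, 42] -> [40, 250, -45, 215, 210] -> [120, 750, -135, 645, 630] -> [630, 645, -135, 750, 120] -> 750
  [27, 22, 33, 49] -> [135, 110, 165, 245] -> [405, 330, 495, 735] -> [735, 495, 330, 405] -> 735
  [18, -23, 4, 34] -> [90, -115, 20, 170] -> [270, -345, 60, 510] -> [510, 60, -345, 270] -> 510
  [-26, -6, -49, 25, -28, 15] -> [-130, -30, -245, 125, -140, 75] -> [-390, -90, -735, 375, -420, 225] -> [225, -420, 375, -735, -90, -390] -> 375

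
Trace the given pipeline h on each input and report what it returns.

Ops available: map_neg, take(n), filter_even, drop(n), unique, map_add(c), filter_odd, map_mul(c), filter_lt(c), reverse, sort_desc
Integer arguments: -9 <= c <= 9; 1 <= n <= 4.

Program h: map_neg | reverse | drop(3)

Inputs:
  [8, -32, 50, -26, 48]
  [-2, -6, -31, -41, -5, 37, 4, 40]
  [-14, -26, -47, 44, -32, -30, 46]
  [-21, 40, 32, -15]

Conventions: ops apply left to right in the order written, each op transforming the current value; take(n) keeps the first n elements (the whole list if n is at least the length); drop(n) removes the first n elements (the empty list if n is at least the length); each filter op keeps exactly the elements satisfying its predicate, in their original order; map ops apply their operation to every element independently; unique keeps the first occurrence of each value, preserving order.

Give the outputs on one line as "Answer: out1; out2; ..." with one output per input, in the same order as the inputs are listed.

[32, -8]; [5, 41, 31, 6, 2]; [-44, 47, 26, 14]; [21]

Execution, op by op:
  [8, -32, 50, -26, 48] -> [-8, 32, -50, 26, -48] -> [-48, 26, -50, 32, -8] -> [32, -8]
  [-2, -6, -31, -41, -5, 37, 4, 40] -> [2, 6, 31, 41, 5, -37, -4, -40] -> [-40, -4, -37, 5, 41, 31, 6, 2] -> [5, 41, 31, 6, 2]
  [-14, -26, -47, 44, -32, -30, 46] -> [14, 26, 47, -44, 32, 30, -46] -> [-46, 30, 32, -44, 47, 26, 14] -> [-44, 47, 26, 14]
  [-21, 40, 32, -15] -> [21, -40, -32, 15] -> [15, -32, -40, 21] -> [21]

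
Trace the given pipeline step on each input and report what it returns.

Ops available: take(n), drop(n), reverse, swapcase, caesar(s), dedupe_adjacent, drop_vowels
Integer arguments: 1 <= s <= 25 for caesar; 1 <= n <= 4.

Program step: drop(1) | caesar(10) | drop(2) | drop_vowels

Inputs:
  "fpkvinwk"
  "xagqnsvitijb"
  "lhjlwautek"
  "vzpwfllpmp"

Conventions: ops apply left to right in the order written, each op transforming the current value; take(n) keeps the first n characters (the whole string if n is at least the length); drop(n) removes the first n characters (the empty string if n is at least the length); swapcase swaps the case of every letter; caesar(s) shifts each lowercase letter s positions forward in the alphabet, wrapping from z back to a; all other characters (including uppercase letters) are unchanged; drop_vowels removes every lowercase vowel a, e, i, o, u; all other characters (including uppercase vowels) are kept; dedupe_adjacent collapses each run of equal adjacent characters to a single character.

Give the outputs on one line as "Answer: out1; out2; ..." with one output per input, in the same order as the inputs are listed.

Execution, op by op:
  "fpkvinwk" -> "pkvinwk" -> "zufsxgu" -> "fsxgu" -> "fsxg"
  "xagqnsvitijb" -> "agqnsvitijb" -> "kqaxcfsdstl" -> "axcfsdstl" -> "xcfsdstl"
  "lhjlwautek" -> "hjlwautek" -> "rtvgkedou" -> "vgkedou" -> "vgkd"
  "vzpwfllpmp" -> "zpwfllpmp" -> "jzgpvvzwz" -> "gpvvzwz" -> "gpvvzwz"

"fsxg"; "xcfsdstl"; "vgkd"; "gpvvzwz"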